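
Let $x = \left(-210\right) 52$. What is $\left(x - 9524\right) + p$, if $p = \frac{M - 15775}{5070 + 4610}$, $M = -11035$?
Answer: $- \frac{19792473}{968} \approx -20447.0$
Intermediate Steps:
$p = - \frac{2681}{968}$ ($p = \frac{-11035 - 15775}{5070 + 4610} = - \frac{26810}{9680} = \left(-26810\right) \frac{1}{9680} = - \frac{2681}{968} \approx -2.7696$)
$x = -10920$
$\left(x - 9524\right) + p = \left(-10920 - 9524\right) - \frac{2681}{968} = -20444 - \frac{2681}{968} = - \frac{19792473}{968}$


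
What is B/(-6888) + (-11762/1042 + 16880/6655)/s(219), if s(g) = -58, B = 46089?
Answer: -301984258857/46172741384 ≈ -6.5403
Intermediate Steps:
B/(-6888) + (-11762/1042 + 16880/6655)/s(219) = 46089/(-6888) + (-11762/1042 + 16880/6655)/(-58) = 46089*(-1/6888) + (-11762*1/1042 + 16880*(1/6655))*(-1/58) = -15363/2296 + (-5881/521 + 3376/1331)*(-1/58) = -15363/2296 - 6068715/693451*(-1/58) = -15363/2296 + 6068715/40220158 = -301984258857/46172741384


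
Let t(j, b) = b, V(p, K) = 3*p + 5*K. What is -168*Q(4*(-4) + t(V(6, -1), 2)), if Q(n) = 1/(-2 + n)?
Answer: 21/2 ≈ 10.500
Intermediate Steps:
-168*Q(4*(-4) + t(V(6, -1), 2)) = -168/(-2 + (4*(-4) + 2)) = -168/(-2 + (-16 + 2)) = -168/(-2 - 14) = -168/(-16) = -168*(-1/16) = 21/2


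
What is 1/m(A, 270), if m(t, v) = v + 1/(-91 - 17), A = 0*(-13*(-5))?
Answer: 108/29159 ≈ 0.0037038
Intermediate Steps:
A = 0 (A = 0*65 = 0)
m(t, v) = -1/108 + v (m(t, v) = v + 1/(-108) = v - 1/108 = -1/108 + v)
1/m(A, 270) = 1/(-1/108 + 270) = 1/(29159/108) = 108/29159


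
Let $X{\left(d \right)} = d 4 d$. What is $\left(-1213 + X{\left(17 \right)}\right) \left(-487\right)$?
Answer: $27759$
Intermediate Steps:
$X{\left(d \right)} = 4 d^{2}$
$\left(-1213 + X{\left(17 \right)}\right) \left(-487\right) = \left(-1213 + 4 \cdot 17^{2}\right) \left(-487\right) = \left(-1213 + 4 \cdot 289\right) \left(-487\right) = \left(-1213 + 1156\right) \left(-487\right) = \left(-57\right) \left(-487\right) = 27759$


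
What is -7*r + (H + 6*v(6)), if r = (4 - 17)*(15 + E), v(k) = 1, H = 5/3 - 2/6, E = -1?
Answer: 3844/3 ≈ 1281.3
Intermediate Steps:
H = 4/3 (H = 5*(⅓) - 2*⅙ = 5/3 - ⅓ = 4/3 ≈ 1.3333)
r = -182 (r = (4 - 17)*(15 - 1) = -13*14 = -182)
-7*r + (H + 6*v(6)) = -7*(-182) + (4/3 + 6*1) = 1274 + (4/3 + 6) = 1274 + 22/3 = 3844/3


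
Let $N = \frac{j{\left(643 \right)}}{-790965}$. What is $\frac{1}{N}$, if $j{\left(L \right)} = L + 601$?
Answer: $- \frac{790965}{1244} \approx -635.82$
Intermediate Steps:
$j{\left(L \right)} = 601 + L$
$N = - \frac{1244}{790965}$ ($N = \frac{601 + 643}{-790965} = 1244 \left(- \frac{1}{790965}\right) = - \frac{1244}{790965} \approx -0.0015728$)
$\frac{1}{N} = \frac{1}{- \frac{1244}{790965}} = - \frac{790965}{1244}$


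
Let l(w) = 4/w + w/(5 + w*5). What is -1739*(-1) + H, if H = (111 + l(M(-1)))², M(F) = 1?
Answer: 1498701/100 ≈ 14987.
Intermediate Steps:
l(w) = 4/w + w/(5 + 5*w)
H = 1324801/100 (H = (111 + (⅕)*(20 + 1² + 20*1)/(1*(1 + 1)))² = (111 + (⅕)*1*(20 + 1 + 20)/2)² = (111 + (⅕)*1*(½)*41)² = (111 + 41/10)² = (1151/10)² = 1324801/100 ≈ 13248.)
-1739*(-1) + H = -1739*(-1) + 1324801/100 = 1739 + 1324801/100 = 1498701/100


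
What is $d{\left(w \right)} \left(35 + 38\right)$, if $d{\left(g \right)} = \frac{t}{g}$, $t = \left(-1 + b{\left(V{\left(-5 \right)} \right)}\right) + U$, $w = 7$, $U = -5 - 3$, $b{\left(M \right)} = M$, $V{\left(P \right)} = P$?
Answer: $-146$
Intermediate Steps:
$U = -8$
$t = -14$ ($t = \left(-1 - 5\right) - 8 = -6 - 8 = -14$)
$d{\left(g \right)} = - \frac{14}{g}$
$d{\left(w \right)} \left(35 + 38\right) = - \frac{14}{7} \left(35 + 38\right) = \left(-14\right) \frac{1}{7} \cdot 73 = \left(-2\right) 73 = -146$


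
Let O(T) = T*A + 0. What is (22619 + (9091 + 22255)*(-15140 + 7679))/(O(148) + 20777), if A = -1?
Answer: -233849887/20629 ≈ -11336.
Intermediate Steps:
O(T) = -T (O(T) = T*(-1) + 0 = -T + 0 = -T)
(22619 + (9091 + 22255)*(-15140 + 7679))/(O(148) + 20777) = (22619 + (9091 + 22255)*(-15140 + 7679))/(-1*148 + 20777) = (22619 + 31346*(-7461))/(-148 + 20777) = (22619 - 233872506)/20629 = -233849887*1/20629 = -233849887/20629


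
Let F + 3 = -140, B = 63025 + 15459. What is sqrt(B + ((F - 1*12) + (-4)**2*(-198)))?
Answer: sqrt(75161) ≈ 274.16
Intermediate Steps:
B = 78484
F = -143 (F = -3 - 140 = -143)
sqrt(B + ((F - 1*12) + (-4)**2*(-198))) = sqrt(78484 + ((-143 - 1*12) + (-4)**2*(-198))) = sqrt(78484 + ((-143 - 12) + 16*(-198))) = sqrt(78484 + (-155 - 3168)) = sqrt(78484 - 3323) = sqrt(75161)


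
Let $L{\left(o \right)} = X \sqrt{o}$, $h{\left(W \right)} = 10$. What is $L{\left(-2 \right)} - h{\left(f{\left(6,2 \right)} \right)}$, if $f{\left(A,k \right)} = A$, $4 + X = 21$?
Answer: $-10 + 17 i \sqrt{2} \approx -10.0 + 24.042 i$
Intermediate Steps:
$X = 17$ ($X = -4 + 21 = 17$)
$L{\left(o \right)} = 17 \sqrt{o}$
$L{\left(-2 \right)} - h{\left(f{\left(6,2 \right)} \right)} = 17 \sqrt{-2} - 10 = 17 i \sqrt{2} - 10 = -10 + 17 i \sqrt{2}$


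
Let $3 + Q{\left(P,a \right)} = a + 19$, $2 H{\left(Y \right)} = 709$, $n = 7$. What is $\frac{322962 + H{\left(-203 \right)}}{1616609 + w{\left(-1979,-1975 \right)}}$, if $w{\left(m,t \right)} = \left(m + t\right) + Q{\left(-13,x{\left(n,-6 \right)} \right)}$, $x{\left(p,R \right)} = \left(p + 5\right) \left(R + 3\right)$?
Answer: $\frac{646633}{3225270} \approx 0.20049$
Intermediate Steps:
$x{\left(p,R \right)} = \left(3 + R\right) \left(5 + p\right)$ ($x{\left(p,R \right)} = \left(5 + p\right) \left(3 + R\right) = \left(3 + R\right) \left(5 + p\right)$)
$H{\left(Y \right)} = \frac{709}{2}$ ($H{\left(Y \right)} = \frac{1}{2} \cdot 709 = \frac{709}{2}$)
$Q{\left(P,a \right)} = 16 + a$ ($Q{\left(P,a \right)} = -3 + \left(a + 19\right) = -3 + \left(19 + a\right) = 16 + a$)
$w{\left(m,t \right)} = -20 + m + t$ ($w{\left(m,t \right)} = \left(m + t\right) + \left(16 + \left(15 + 3 \cdot 7 + 5 \left(-6\right) - 42\right)\right) = \left(m + t\right) + \left(16 + \left(15 + 21 - 30 - 42\right)\right) = \left(m + t\right) + \left(16 - 36\right) = \left(m + t\right) - 20 = -20 + m + t$)
$\frac{322962 + H{\left(-203 \right)}}{1616609 + w{\left(-1979,-1975 \right)}} = \frac{322962 + \frac{709}{2}}{1616609 - 3974} = \frac{646633}{2 \left(1616609 - 3974\right)} = \frac{646633}{2 \cdot 1612635} = \frac{646633}{2} \cdot \frac{1}{1612635} = \frac{646633}{3225270}$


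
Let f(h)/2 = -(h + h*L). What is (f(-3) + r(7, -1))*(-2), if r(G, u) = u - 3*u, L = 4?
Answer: -64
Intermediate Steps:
r(G, u) = -2*u
f(h) = -10*h (f(h) = 2*(-(h + h*4)) = 2*(-(h + 4*h)) = 2*(-5*h) = -10*h)
(f(-3) + r(7, -1))*(-2) = (-10*(-3) - 2*(-1))*(-2) = (30 + 2)*(-2) = 32*(-2) = -64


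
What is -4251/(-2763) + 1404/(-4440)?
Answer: 416533/340770 ≈ 1.2223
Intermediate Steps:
-4251/(-2763) + 1404/(-4440) = -4251*(-1/2763) + 1404*(-1/4440) = 1417/921 - 117/370 = 416533/340770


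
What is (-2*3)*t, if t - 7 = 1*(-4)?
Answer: -18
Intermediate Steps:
t = 3 (t = 7 + 1*(-4) = 7 - 4 = 3)
(-2*3)*t = -2*3*3 = -6*3 = -18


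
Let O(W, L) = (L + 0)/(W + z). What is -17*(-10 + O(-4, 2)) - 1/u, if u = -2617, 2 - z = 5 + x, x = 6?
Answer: 5872561/34021 ≈ 172.62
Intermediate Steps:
z = -9 (z = 2 - (5 + 6) = 2 - 1*11 = 2 - 11 = -9)
O(W, L) = L/(-9 + W) (O(W, L) = (L + 0)/(W - 9) = L/(-9 + W))
-17*(-10 + O(-4, 2)) - 1/u = -17*(-10 + 2/(-9 - 4)) - 1/(-2617) = -17*(-10 + 2/(-13)) - 1*(-1/2617) = -17*(-10 + 2*(-1/13)) + 1/2617 = -17*(-10 - 2/13) + 1/2617 = -17*(-132/13) + 1/2617 = 2244/13 + 1/2617 = 5872561/34021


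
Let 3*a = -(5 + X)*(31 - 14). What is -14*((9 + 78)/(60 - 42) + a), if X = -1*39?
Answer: -2765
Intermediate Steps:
X = -39
a = 578/3 (a = (-(5 - 39)*(31 - 14))/3 = (-(-34)*17)/3 = (-1*(-578))/3 = (⅓)*578 = 578/3 ≈ 192.67)
-14*((9 + 78)/(60 - 42) + a) = -14*((9 + 78)/(60 - 42) + 578/3) = -14*(87/18 + 578/3) = -14*(87*(1/18) + 578/3) = -14*(29/6 + 578/3) = -14*395/2 = -2765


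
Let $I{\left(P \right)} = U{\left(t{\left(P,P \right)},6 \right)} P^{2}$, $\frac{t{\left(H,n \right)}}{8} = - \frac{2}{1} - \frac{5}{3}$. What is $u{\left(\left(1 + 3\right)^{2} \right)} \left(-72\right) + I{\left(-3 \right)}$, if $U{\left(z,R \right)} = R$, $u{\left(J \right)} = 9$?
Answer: $-594$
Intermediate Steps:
$t{\left(H,n \right)} = - \frac{88}{3}$ ($t{\left(H,n \right)} = 8 \left(- \frac{2}{1} - \frac{5}{3}\right) = 8 \left(\left(-2\right) 1 - \frac{5}{3}\right) = 8 \left(-2 - \frac{5}{3}\right) = 8 \left(- \frac{11}{3}\right) = - \frac{88}{3}$)
$I{\left(P \right)} = 6 P^{2}$
$u{\left(\left(1 + 3\right)^{2} \right)} \left(-72\right) + I{\left(-3 \right)} = 9 \left(-72\right) + 6 \left(-3\right)^{2} = -648 + 6 \cdot 9 = -648 + 54 = -594$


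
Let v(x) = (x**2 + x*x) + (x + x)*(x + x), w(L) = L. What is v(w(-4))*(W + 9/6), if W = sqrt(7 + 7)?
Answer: 144 + 96*sqrt(14) ≈ 503.20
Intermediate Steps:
W = sqrt(14) ≈ 3.7417
v(x) = 6*x**2 (v(x) = (x**2 + x**2) + (2*x)*(2*x) = 2*x**2 + 4*x**2 = 6*x**2)
v(w(-4))*(W + 9/6) = (6*(-4)**2)*(sqrt(14) + 9/6) = (6*16)*(sqrt(14) + 9*(1/6)) = 96*(sqrt(14) + 3/2) = 96*(3/2 + sqrt(14)) = 144 + 96*sqrt(14)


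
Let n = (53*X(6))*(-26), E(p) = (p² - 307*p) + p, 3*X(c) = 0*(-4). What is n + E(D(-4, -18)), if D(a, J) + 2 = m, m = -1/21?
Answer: 278167/441 ≈ 630.76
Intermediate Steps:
X(c) = 0 (X(c) = (0*(-4))/3 = (⅓)*0 = 0)
m = -1/21 (m = -1*1/21 = -1/21 ≈ -0.047619)
D(a, J) = -43/21 (D(a, J) = -2 - 1/21 = -43/21)
E(p) = p² - 306*p
n = 0 (n = (53*0)*(-26) = 0*(-26) = 0)
n + E(D(-4, -18)) = 0 - 43*(-306 - 43/21)/21 = 0 - 43/21*(-6469/21) = 0 + 278167/441 = 278167/441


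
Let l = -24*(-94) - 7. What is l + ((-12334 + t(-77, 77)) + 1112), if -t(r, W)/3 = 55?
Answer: -9138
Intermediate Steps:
t(r, W) = -165 (t(r, W) = -3*55 = -165)
l = 2249 (l = 2256 - 7 = 2249)
l + ((-12334 + t(-77, 77)) + 1112) = 2249 + ((-12334 - 165) + 1112) = 2249 + (-12499 + 1112) = 2249 - 11387 = -9138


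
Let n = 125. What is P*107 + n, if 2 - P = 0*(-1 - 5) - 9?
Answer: 1302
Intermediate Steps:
P = 11 (P = 2 - (0*(-1 - 5) - 9) = 2 - (0*(-6) - 9) = 2 - (0 - 9) = 2 - 1*(-9) = 2 + 9 = 11)
P*107 + n = 11*107 + 125 = 1177 + 125 = 1302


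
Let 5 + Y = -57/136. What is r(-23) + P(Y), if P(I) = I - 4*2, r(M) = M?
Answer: -4953/136 ≈ -36.419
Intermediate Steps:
Y = -737/136 (Y = -5 - 57/136 = -737/136 ≈ -5.4191)
P(I) = -8 + I (P(I) = I - 8 = -8 + I)
r(-23) + P(Y) = -23 + (-8 - 737/136) = -23 - 1825/136 = -4953/136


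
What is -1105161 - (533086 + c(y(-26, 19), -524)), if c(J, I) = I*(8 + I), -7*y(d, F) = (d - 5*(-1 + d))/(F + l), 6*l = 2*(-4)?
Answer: -1908631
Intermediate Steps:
l = -4/3 (l = (2*(-4))/6 = (1/6)*(-8) = -4/3 ≈ -1.3333)
y(d, F) = -(5 - 4*d)/(7*(-4/3 + F)) (y(d, F) = -(d - 5*(-1 + d))/(7*(F - 4/3)) = -(d + (5 - 5*d))/(7*(-4/3 + F)) = -(5 - 4*d)/(7*(-4/3 + F)))
-1105161 - (533086 + c(y(-26, 19), -524)) = -1105161 - (533086 - 524*(8 - 524)) = -1105161 - (533086 - 524*(-516)) = -1105161 - (533086 + 270384) = -1105161 - 1*803470 = -1105161 - 803470 = -1908631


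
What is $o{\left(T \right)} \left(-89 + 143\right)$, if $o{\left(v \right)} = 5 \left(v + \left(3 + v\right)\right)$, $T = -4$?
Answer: $-1350$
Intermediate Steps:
$o{\left(v \right)} = 15 + 10 v$ ($o{\left(v \right)} = 5 \left(3 + 2 v\right) = 15 + 10 v$)
$o{\left(T \right)} \left(-89 + 143\right) = \left(15 + 10 \left(-4\right)\right) \left(-89 + 143\right) = \left(15 - 40\right) 54 = \left(-25\right) 54 = -1350$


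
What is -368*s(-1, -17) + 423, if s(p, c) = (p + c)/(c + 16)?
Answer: -6201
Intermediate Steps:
s(p, c) = (c + p)/(16 + c)
-368*s(-1, -17) + 423 = -368*(-17 - 1)/(16 - 17) + 423 = -368*(-18)/(-1) + 423 = -(-368)*(-18) + 423 = -368*18 + 423 = -6624 + 423 = -6201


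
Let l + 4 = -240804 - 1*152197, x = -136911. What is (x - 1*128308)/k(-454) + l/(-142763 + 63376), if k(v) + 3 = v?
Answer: 21234544038/36279859 ≈ 585.30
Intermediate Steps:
l = -393005 (l = -4 + (-240804 - 1*152197) = -4 + (-240804 - 152197) = -4 - 393001 = -393005)
k(v) = -3 + v
(x - 1*128308)/k(-454) + l/(-142763 + 63376) = (-136911 - 1*128308)/(-3 - 454) - 393005/(-142763 + 63376) = (-136911 - 128308)/(-457) - 393005/(-79387) = -265219*(-1/457) - 393005*(-1/79387) = 265219/457 + 393005/79387 = 21234544038/36279859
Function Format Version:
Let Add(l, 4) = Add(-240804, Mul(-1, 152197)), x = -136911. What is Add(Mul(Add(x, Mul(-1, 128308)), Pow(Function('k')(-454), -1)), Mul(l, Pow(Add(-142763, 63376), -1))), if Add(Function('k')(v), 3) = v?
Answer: Rational(21234544038, 36279859) ≈ 585.30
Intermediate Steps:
l = -393005 (l = Add(-4, Add(-240804, Mul(-1, 152197))) = Add(-4, Add(-240804, -152197)) = Add(-4, -393001) = -393005)
Function('k')(v) = Add(-3, v)
Add(Mul(Add(x, Mul(-1, 128308)), Pow(Function('k')(-454), -1)), Mul(l, Pow(Add(-142763, 63376), -1))) = Add(Mul(Add(-136911, Mul(-1, 128308)), Pow(Add(-3, -454), -1)), Mul(-393005, Pow(Add(-142763, 63376), -1))) = Add(Mul(Add(-136911, -128308), Pow(-457, -1)), Mul(-393005, Pow(-79387, -1))) = Add(Mul(-265219, Rational(-1, 457)), Mul(-393005, Rational(-1, 79387))) = Add(Rational(265219, 457), Rational(393005, 79387)) = Rational(21234544038, 36279859)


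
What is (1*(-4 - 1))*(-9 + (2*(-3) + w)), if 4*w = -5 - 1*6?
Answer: 355/4 ≈ 88.750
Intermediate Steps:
w = -11/4 (w = (-5 - 1*6)/4 = (-5 - 6)/4 = (¼)*(-11) = -11/4 ≈ -2.7500)
(1*(-4 - 1))*(-9 + (2*(-3) + w)) = (1*(-4 - 1))*(-9 + (2*(-3) - 11/4)) = (1*(-5))*(-9 + (-6 - 11/4)) = -5*(-9 - 35/4) = -5*(-71/4) = 355/4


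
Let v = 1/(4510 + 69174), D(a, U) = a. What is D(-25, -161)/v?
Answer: -1842100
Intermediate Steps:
v = 1/73684 ≈ 1.3571e-5
D(-25, -161)/v = -25/1/73684 = -25*73684 = -1842100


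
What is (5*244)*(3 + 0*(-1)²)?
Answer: 3660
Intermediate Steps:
(5*244)*(3 + 0*(-1)²) = 1220*(3 + 0*1) = 1220*(3 + 0) = 1220*3 = 3660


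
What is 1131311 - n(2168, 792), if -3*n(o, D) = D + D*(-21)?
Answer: 1126031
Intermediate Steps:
n(o, D) = 20*D/3 (n(o, D) = -(D + D*(-21))/3 = -(D - 21*D)/3 = -(-20)*D/3 = 20*D/3)
1131311 - n(2168, 792) = 1131311 - 20*792/3 = 1131311 - 1*5280 = 1131311 - 5280 = 1126031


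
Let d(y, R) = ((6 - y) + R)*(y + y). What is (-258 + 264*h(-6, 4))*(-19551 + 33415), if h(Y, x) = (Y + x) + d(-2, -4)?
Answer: -69458640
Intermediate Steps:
d(y, R) = 2*y*(6 + R - y) (d(y, R) = (6 + R - y)*(2*y) = 2*y*(6 + R - y))
h(Y, x) = -16 + Y + x (h(Y, x) = (Y + x) + 2*(-2)*(6 - 4 - 1*(-2)) = (Y + x) + 2*(-2)*(6 - 4 + 2) = (Y + x) + 2*(-2)*4 = (Y + x) - 16 = -16 + Y + x)
(-258 + 264*h(-6, 4))*(-19551 + 33415) = (-258 + 264*(-16 - 6 + 4))*(-19551 + 33415) = (-258 + 264*(-18))*13864 = (-258 - 4752)*13864 = -5010*13864 = -69458640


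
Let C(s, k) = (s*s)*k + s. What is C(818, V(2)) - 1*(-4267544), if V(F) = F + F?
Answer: 6944858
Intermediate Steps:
V(F) = 2*F
C(s, k) = s + k*s² (C(s, k) = s²*k + s = k*s² + s = s + k*s²)
C(818, V(2)) - 1*(-4267544) = 818*(1 + (2*2)*818) - 1*(-4267544) = 818*(1 + 4*818) + 4267544 = 818*(1 + 3272) + 4267544 = 818*3273 + 4267544 = 2677314 + 4267544 = 6944858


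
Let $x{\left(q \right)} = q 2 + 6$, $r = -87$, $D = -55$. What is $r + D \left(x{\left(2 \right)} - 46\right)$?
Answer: $1893$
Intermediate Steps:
$x{\left(q \right)} = 6 + 2 q$ ($x{\left(q \right)} = 2 q + 6 = 6 + 2 q$)
$r + D \left(x{\left(2 \right)} - 46\right) = -87 - 55 \left(\left(6 + 2 \cdot 2\right) - 46\right) = -87 - 55 \left(\left(6 + 4\right) - 46\right) = -87 - 55 \left(10 - 46\right) = -87 - -1980 = -87 + 1980 = 1893$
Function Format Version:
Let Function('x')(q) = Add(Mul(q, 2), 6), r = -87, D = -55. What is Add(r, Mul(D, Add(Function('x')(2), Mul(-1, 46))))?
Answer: 1893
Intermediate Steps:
Function('x')(q) = Add(6, Mul(2, q)) (Function('x')(q) = Add(Mul(2, q), 6) = Add(6, Mul(2, q)))
Add(r, Mul(D, Add(Function('x')(2), Mul(-1, 46)))) = Add(-87, Mul(-55, Add(Add(6, Mul(2, 2)), Mul(-1, 46)))) = Add(-87, Mul(-55, Add(Add(6, 4), -46))) = Add(-87, Mul(-55, Add(10, -46))) = Add(-87, Mul(-55, -36)) = Add(-87, 1980) = 1893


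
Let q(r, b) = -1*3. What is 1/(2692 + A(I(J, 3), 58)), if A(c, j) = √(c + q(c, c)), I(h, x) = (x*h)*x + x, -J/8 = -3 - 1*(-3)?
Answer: 1/2692 ≈ 0.00037147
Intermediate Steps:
J = 0 (J = -8*(-3 - 1*(-3)) = -8*(-3 + 3) = -8*0 = 0)
q(r, b) = -3
I(h, x) = x + h*x² (I(h, x) = (h*x)*x + x = h*x² + x = x + h*x²)
A(c, j) = √(-3 + c) (A(c, j) = √(c - 3) = √(-3 + c))
1/(2692 + A(I(J, 3), 58)) = 1/(2692 + √(-3 + 3*(1 + 0*3))) = 1/(2692 + √(-3 + 3*(1 + 0))) = 1/(2692 + √(-3 + 3*1)) = 1/(2692 + √(-3 + 3)) = 1/(2692 + √0) = 1/(2692 + 0) = 1/2692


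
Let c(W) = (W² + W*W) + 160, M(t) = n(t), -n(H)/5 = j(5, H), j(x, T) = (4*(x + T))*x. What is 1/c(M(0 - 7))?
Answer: 1/80160 ≈ 1.2475e-5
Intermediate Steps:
j(x, T) = x*(4*T + 4*x) (j(x, T) = (4*(T + x))*x = (4*T + 4*x)*x = x*(4*T + 4*x))
n(H) = -500 - 100*H (n(H) = -20*5*(H + 5) = -20*5*(5 + H) = -5*(100 + 20*H) = -500 - 100*H)
M(t) = -500 - 100*t
c(W) = 160 + 2*W² (c(W) = (W² + W²) + 160 = 2*W² + 160 = 160 + 2*W²)
1/c(M(0 - 7)) = 1/(160 + 2*(-500 - 100*(0 - 7))²) = 1/(160 + 2*(-500 - 100*(-7))²) = 1/(160 + 2*(-500 + 700)²) = 1/(160 + 2*200²) = 1/(160 + 2*40000) = 1/(160 + 80000) = 1/80160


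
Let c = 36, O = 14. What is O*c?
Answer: 504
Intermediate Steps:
O*c = 14*36 = 504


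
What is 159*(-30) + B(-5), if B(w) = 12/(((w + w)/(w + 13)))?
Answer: -23898/5 ≈ -4779.6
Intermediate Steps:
B(w) = 6*(13 + w)/w (B(w) = 12/(((2*w)/(13 + w))) = 12/((2*w/(13 + w))) = 12*((13 + w)/(2*w)) = 6*(13 + w)/w)
159*(-30) + B(-5) = 159*(-30) + (6 + 78/(-5)) = -4770 + (6 + 78*(-1/5)) = -4770 + (6 - 78/5) = -4770 - 48/5 = -23898/5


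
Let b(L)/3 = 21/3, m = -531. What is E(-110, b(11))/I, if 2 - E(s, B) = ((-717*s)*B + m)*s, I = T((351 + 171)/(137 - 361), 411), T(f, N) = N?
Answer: 182131292/411 ≈ 4.4314e+5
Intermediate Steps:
b(L) = 21 (b(L) = 3*(21/3) = 3*(21*(⅓)) = 3*7 = 21)
I = 411
E(s, B) = 2 - s*(-531 - 717*B*s) (E(s, B) = 2 - ((-717*s)*B - 531)*s = 2 - (-717*B*s - 531)*s = 2 - (-531 - 717*B*s)*s = 2 - s*(-531 - 717*B*s))
E(-110, b(11))/I = (2 + 531*(-110) + 717*21*(-110)²)/411 = (2 - 58410 + 717*21*12100)*(1/411) = (2 - 58410 + 182189700)*(1/411) = 182131292*(1/411) = 182131292/411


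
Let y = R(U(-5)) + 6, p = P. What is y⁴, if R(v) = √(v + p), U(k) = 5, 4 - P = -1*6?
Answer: (6 + √15)⁴ ≈ 9501.5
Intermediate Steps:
P = 10 (P = 4 - (-1)*6 = 4 - 1*(-6) = 4 + 6 = 10)
p = 10
R(v) = √(10 + v) (R(v) = √(v + 10) = √(10 + v))
y = 6 + √15 (y = √(10 + 5) + 6 = √15 + 6 = 6 + √15 ≈ 9.8730)
y⁴ = (6 + √15)⁴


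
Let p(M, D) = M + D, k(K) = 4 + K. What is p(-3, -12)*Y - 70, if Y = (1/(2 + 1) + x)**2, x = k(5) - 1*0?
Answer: -4130/3 ≈ -1376.7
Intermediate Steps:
x = 9 (x = (4 + 5) - 1*0 = 9 + 0 = 9)
p(M, D) = D + M
Y = 784/9 (Y = (1/(2 + 1) + 9)**2 = (1/3 + 9)**2 = (28/3)**2 = 784/9 ≈ 87.111)
p(-3, -12)*Y - 70 = (-12 - 3)*(784/9) - 70 = -15*784/9 - 70 = -3920/3 - 70 = -4130/3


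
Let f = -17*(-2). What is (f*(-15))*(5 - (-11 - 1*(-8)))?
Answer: -4080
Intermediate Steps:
f = 34
(f*(-15))*(5 - (-11 - 1*(-8))) = (34*(-15))*(5 - (-11 - 1*(-8))) = -510*(5 - (-11 + 8)) = -510*(5 - 1*(-3)) = -510*(5 + 3) = -510*8 = -4080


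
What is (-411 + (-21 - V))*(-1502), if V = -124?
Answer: 462616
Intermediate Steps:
(-411 + (-21 - V))*(-1502) = (-411 + (-21 - 1*(-124)))*(-1502) = (-411 + (-21 + 124))*(-1502) = (-411 + 103)*(-1502) = -308*(-1502) = 462616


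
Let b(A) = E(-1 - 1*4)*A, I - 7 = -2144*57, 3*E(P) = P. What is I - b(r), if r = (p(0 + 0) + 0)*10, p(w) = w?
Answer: -122201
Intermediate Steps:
E(P) = P/3
r = 0 (r = ((0 + 0) + 0)*10 = (0 + 0)*10 = 0*10 = 0)
I = -122201 (I = 7 - 2144*57 = 7 - 122208 = -122201)
b(A) = -5*A/3 (b(A) = ((-1 - 1*4)/3)*A = ((-1 - 4)/3)*A = ((⅓)*(-5))*A = -5*A/3)
I - b(r) = -122201 - (-5)*0/3 = -122201 - 1*0 = -122201 + 0 = -122201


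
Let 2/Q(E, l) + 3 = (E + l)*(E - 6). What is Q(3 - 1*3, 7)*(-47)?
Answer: 94/45 ≈ 2.0889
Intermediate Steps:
Q(E, l) = 2/(-3 + (-6 + E)*(E + l)) (Q(E, l) = 2/(-3 + (E + l)*(E - 6)) = 2/(-3 + (E + l)*(-6 + E)) = 2/(-3 + (-6 + E)*(E + l)))
Q(3 - 1*3, 7)*(-47) = (2/(-3 + (3 - 1*3)² - 6*(3 - 1*3) - 6*7 + (3 - 1*3)*7))*(-47) = (2/(-3 + (3 - 3)² - 6*(3 - 3) - 42 + (3 - 3)*7))*(-47) = (2/(-3 + 0² - 6*0 - 42 + 0*7))*(-47) = (2/(-3 + 0 + 0 - 42 + 0))*(-47) = (2/(-45))*(-47) = (2*(-1/45))*(-47) = -2/45*(-47) = 94/45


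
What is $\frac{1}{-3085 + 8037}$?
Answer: $\frac{1}{4952} \approx 0.00020194$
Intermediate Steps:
$\frac{1}{-3085 + 8037} = \frac{1}{4952}$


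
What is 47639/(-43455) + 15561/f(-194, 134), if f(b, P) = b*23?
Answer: -888768473/193896210 ≈ -4.5837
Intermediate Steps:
f(b, P) = 23*b
47639/(-43455) + 15561/f(-194, 134) = 47639/(-43455) + 15561/((23*(-194))) = 47639*(-1/43455) + 15561/(-4462) = -47639/43455 + 15561*(-1/4462) = -47639/43455 - 15561/4462 = -888768473/193896210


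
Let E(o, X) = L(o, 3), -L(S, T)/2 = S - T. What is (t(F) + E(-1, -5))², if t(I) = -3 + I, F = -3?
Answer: 4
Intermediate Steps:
L(S, T) = -2*S + 2*T (L(S, T) = -2*(S - T) = -2*S + 2*T)
E(o, X) = 6 - 2*o (E(o, X) = -2*o + 2*3 = -2*o + 6 = 6 - 2*o)
(t(F) + E(-1, -5))² = ((-3 - 3) + (6 - 2*(-1)))² = (-6 + (6 + 2))² = (-6 + 8)² = 2² = 4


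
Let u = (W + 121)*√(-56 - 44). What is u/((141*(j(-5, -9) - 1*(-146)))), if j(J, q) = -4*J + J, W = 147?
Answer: 2680*I/22701 ≈ 0.11806*I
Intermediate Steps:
j(J, q) = -3*J
u = 2680*I (u = (147 + 121)*√(-56 - 44) = 268*√(-100) = 268*(10*I) = 2680*I ≈ 2680.0*I)
u/((141*(j(-5, -9) - 1*(-146)))) = (2680*I)/((141*(-3*(-5) - 1*(-146)))) = (2680*I)/((141*(15 + 146))) = (2680*I)/((141*161)) = (2680*I)/22701 = (2680*I)*(1/22701) = 2680*I/22701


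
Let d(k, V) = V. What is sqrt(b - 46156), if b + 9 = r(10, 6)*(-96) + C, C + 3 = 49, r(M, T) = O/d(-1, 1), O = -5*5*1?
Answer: I*sqrt(43719) ≈ 209.09*I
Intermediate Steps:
O = -25 (O = -25*1 = -25)
r(M, T) = -25 (r(M, T) = -25/1 = -25*1 = -25)
C = 46 (C = -3 + 49 = 46)
b = 2437 (b = -9 + (-25*(-96) + 46) = -9 + (2400 + 46) = -9 + 2446 = 2437)
sqrt(b - 46156) = sqrt(2437 - 46156) = sqrt(-43719) = I*sqrt(43719)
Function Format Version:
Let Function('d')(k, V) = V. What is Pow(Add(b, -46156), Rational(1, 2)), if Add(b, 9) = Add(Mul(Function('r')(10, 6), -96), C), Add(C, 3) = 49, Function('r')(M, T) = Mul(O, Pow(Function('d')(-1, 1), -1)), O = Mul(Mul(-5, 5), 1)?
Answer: Mul(I, Pow(43719, Rational(1, 2))) ≈ Mul(209.09, I)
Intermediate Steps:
O = -25 (O = Mul(-25, 1) = -25)
Function('r')(M, T) = -25 (Function('r')(M, T) = Mul(-25, Pow(1, -1)) = Mul(-25, 1) = -25)
C = 46 (C = Add(-3, 49) = 46)
b = 2437 (b = Add(-9, Add(Mul(-25, -96), 46)) = Add(-9, Add(2400, 46)) = Add(-9, 2446) = 2437)
Pow(Add(b, -46156), Rational(1, 2)) = Pow(Add(2437, -46156), Rational(1, 2)) = Pow(-43719, Rational(1, 2)) = Mul(I, Pow(43719, Rational(1, 2)))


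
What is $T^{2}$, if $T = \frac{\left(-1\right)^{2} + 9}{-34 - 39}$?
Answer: $\frac{100}{5329} \approx 0.018765$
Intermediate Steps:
$T = - \frac{10}{73}$ ($T = \frac{1 + 9}{-73} = 10 \left(- \frac{1}{73}\right) = - \frac{10}{73} \approx -0.13699$)
$T^{2} = \left(- \frac{10}{73}\right)^{2} = \frac{100}{5329}$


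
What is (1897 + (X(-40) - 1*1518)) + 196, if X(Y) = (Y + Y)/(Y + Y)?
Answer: 576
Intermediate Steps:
X(Y) = 1 (X(Y) = (2*Y)/((2*Y)) = (2*Y)*(1/(2*Y)) = 1)
(1897 + (X(-40) - 1*1518)) + 196 = (1897 + (1 - 1*1518)) + 196 = (1897 + (1 - 1518)) + 196 = (1897 - 1517) + 196 = 380 + 196 = 576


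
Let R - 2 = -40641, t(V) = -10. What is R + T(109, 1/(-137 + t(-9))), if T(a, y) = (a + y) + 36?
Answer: -5952619/147 ≈ -40494.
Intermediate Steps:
R = -40639 (R = 2 - 40641 = -40639)
T(a, y) = 36 + a + y
R + T(109, 1/(-137 + t(-9))) = -40639 + (36 + 109 + 1/(-137 - 10)) = -40639 + (36 + 109 + 1/(-147)) = -40639 + (36 + 109 - 1/147) = -40639 + 21314/147 = -5952619/147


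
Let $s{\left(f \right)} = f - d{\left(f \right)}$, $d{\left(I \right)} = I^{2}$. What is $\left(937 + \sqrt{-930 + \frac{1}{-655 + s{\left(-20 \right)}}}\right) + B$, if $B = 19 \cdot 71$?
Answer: $2286 + \frac{i \sqrt{42989293}}{215} \approx 2286.0 + 30.496 i$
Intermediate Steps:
$s{\left(f \right)} = f - f^{2}$
$B = 1349$
$\left(937 + \sqrt{-930 + \frac{1}{-655 + s{\left(-20 \right)}}}\right) + B = \left(937 + \sqrt{-930 + \frac{1}{-655 - 20 \left(1 - -20\right)}}\right) + 1349 = \left(937 + \sqrt{-930 + \frac{1}{-655 - 20 \left(1 + 20\right)}}\right) + 1349 = \left(937 + \sqrt{-930 + \frac{1}{-655 - 420}}\right) + 1349 = \left(937 + \sqrt{-930 + \frac{1}{-1075}}\right) + 1349 = \left(937 + \sqrt{-930 - \frac{1}{1075}}\right) + 1349 = \left(937 + \sqrt{- \frac{999751}{1075}}\right) + 1349 = \left(937 + \frac{i \sqrt{42989293}}{215}\right) + 1349 = 2286 + \frac{i \sqrt{42989293}}{215}$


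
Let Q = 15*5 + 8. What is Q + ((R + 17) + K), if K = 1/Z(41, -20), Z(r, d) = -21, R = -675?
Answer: -12076/21 ≈ -575.05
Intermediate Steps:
K = -1/21 (K = 1/(-21) = -1/21 ≈ -0.047619)
Q = 83 (Q = 75 + 8 = 83)
Q + ((R + 17) + K) = 83 + ((-675 + 17) - 1/21) = 83 + (-658 - 1/21) = 83 - 13819/21 = -12076/21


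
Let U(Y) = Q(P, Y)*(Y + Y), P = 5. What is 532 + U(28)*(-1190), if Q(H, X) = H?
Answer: -332668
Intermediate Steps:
U(Y) = 10*Y (U(Y) = 5*(Y + Y) = 5*(2*Y) = 10*Y)
532 + U(28)*(-1190) = 532 + (10*28)*(-1190) = 532 + 280*(-1190) = 532 - 333200 = -332668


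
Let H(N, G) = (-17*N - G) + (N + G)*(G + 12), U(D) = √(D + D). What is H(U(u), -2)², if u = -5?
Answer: -166 + 252*I*√10 ≈ -166.0 + 796.89*I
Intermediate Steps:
U(D) = √2*√D (U(D) = √(2*D) = √2*√D)
H(N, G) = -G - 17*N + (12 + G)*(G + N) (H(N, G) = (-G - 17*N) + (G + N)*(12 + G) = (-G - 17*N) + (12 + G)*(G + N) = -G - 17*N + (12 + G)*(G + N))
H(U(u), -2)² = ((-2)² - 5*√2*√(-5) + 11*(-2) - 2*√2*√(-5))² = (4 - 5*√2*I*√5 - 22 - 2*√2*I*√5)² = (4 - 5*I*√10 - 22 - 2*I*√10)² = (-18 - 7*I*√10)²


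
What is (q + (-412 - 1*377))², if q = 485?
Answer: 92416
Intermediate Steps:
(q + (-412 - 1*377))² = (485 + (-412 - 1*377))² = (485 + (-412 - 377))² = (485 - 789)² = (-304)² = 92416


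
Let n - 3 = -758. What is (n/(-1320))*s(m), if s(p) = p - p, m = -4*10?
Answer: 0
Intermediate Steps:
n = -755 (n = 3 - 758 = -755)
m = -40
s(p) = 0
(n/(-1320))*s(m) = -755/(-1320)*0 = -755*(-1/1320)*0 = (151/264)*0 = 0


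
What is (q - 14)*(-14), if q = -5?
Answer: 266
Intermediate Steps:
(q - 14)*(-14) = (-5 - 14)*(-14) = -19*(-14) = 266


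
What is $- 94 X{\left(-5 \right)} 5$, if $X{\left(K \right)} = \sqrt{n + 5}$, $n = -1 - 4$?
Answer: $0$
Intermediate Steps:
$n = -5$
$X{\left(K \right)} = 0$ ($X{\left(K \right)} = \sqrt{-5 + 5} = \sqrt{0} = 0$)
$- 94 X{\left(-5 \right)} 5 = - 94 \cdot 0 \cdot 5 = \left(-94\right) 0 = 0$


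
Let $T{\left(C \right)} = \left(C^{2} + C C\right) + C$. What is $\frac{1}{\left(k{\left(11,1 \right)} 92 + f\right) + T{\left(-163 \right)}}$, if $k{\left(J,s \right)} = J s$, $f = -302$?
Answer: $\frac{1}{53685} \approx 1.8627 \cdot 10^{-5}$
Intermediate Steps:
$T{\left(C \right)} = C + 2 C^{2}$ ($T{\left(C \right)} = \left(C^{2} + C^{2}\right) + C = 2 C^{2} + C = C + 2 C^{2}$)
$\frac{1}{\left(k{\left(11,1 \right)} 92 + f\right) + T{\left(-163 \right)}} = \frac{1}{\left(11 \cdot 1 \cdot 92 - 302\right) - 163 \left(1 + 2 \left(-163\right)\right)} = \frac{1}{\left(11 \cdot 92 - 302\right) - 163 \left(1 - 326\right)} = \frac{1}{\left(1012 - 302\right) - -52975} = \frac{1}{710 + 52975} = \frac{1}{53685}$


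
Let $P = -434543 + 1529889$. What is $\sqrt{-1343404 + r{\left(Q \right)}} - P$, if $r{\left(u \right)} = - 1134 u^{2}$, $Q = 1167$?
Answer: $-1095346 + i \sqrt{1545725530} \approx -1.0953 \cdot 10^{6} + 39316.0 i$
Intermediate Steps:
$P = 1095346$
$\sqrt{-1343404 + r{\left(Q \right)}} - P = \sqrt{-1343404 - 1134 \cdot 1167^{2}} - 1095346 = \sqrt{-1343404 - 1544382126} - 1095346 = \sqrt{-1545725530} - 1095346 = i \sqrt{1545725530} - 1095346 = -1095346 + i \sqrt{1545725530}$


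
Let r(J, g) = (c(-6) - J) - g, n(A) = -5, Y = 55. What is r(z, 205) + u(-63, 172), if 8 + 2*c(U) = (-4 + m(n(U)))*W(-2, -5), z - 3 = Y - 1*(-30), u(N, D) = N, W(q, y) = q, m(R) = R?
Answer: -351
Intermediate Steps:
z = 88 (z = 3 + (55 - 1*(-30)) = 3 + (55 + 30) = 3 + 85 = 88)
c(U) = 5 (c(U) = -4 + ((-4 - 5)*(-2))/2 = -4 + (-9*(-2))/2 = -4 + (½)*18 = -4 + 9 = 5)
r(J, g) = 5 - J - g (r(J, g) = (5 - J) - g = 5 - J - g)
r(z, 205) + u(-63, 172) = (5 - 1*88 - 1*205) - 63 = (5 - 88 - 205) - 63 = -288 - 63 = -351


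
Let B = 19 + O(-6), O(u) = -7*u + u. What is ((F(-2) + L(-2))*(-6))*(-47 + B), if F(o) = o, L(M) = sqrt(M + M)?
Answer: 96 - 96*I ≈ 96.0 - 96.0*I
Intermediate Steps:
O(u) = -6*u
L(M) = sqrt(2)*sqrt(M) (L(M) = sqrt(2*M) = sqrt(2)*sqrt(M))
B = 55 (B = 19 - 6*(-6) = 19 + 36 = 55)
((F(-2) + L(-2))*(-6))*(-47 + B) = ((-2 + sqrt(2)*sqrt(-2))*(-6))*(-47 + 55) = ((-2 + sqrt(2)*(I*sqrt(2)))*(-6))*8 = ((-2 + 2*I)*(-6))*8 = (12 - 12*I)*8 = 96 - 96*I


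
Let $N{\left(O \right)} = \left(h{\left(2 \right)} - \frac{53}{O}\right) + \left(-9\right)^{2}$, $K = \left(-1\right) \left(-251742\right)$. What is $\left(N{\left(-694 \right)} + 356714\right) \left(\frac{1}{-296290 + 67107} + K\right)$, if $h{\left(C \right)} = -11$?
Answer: $\frac{14285748884413310965}{159053002} \approx 8.9817 \cdot 10^{10}$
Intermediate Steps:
$K = 251742$
$N{\left(O \right)} = 70 - \frac{53}{O}$ ($N{\left(O \right)} = \left(-11 - \frac{53}{O}\right) + \left(-9\right)^{2} = \left(-11 - \frac{53}{O}\right) + 81 = 70 - \frac{53}{O}$)
$\left(N{\left(-694 \right)} + 356714\right) \left(\frac{1}{-296290 + 67107} + K\right) = \left(\left(70 - \frac{53}{-694}\right) + 356714\right) \left(\frac{1}{-296290 + 67107} + 251742\right) = \left(\left(70 - - \frac{53}{694}\right) + 356714\right) \left(\frac{1}{-229183} + 251742\right) = \left(\left(70 + \frac{53}{694}\right) + 356714\right) \left(- \frac{1}{229183} + 251742\right) = \left(\frac{48633}{694} + 356714\right) \frac{57694986785}{229183} = \frac{247608149}{694} \cdot \frac{57694986785}{229183} = \frac{14285748884413310965}{159053002}$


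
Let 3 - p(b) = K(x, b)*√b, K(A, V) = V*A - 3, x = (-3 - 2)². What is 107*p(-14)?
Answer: 321 + 37771*I*√14 ≈ 321.0 + 1.4133e+5*I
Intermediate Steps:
x = 25 (x = (-5)² = 25)
K(A, V) = -3 + A*V (K(A, V) = A*V - 3 = -3 + A*V)
p(b) = 3 - √b*(-3 + 25*b) (p(b) = 3 - (-3 + 25*b)*√b = 3 - √b*(-3 + 25*b))
107*p(-14) = 107*(3 + √(-14)*(3 - 25*(-14))) = 107*(3 + (I*√14)*(3 + 350)) = 107*(3 + (I*√14)*353) = 107*(3 + 353*I*√14) = 321 + 37771*I*√14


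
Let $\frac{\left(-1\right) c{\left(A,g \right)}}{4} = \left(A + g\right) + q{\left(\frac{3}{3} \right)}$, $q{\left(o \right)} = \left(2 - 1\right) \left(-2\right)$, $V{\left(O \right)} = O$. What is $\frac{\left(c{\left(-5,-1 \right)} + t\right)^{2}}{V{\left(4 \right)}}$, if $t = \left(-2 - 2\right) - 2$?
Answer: $169$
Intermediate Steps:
$t = -6$ ($t = -4 - 2 = -6$)
$q{\left(o \right)} = -2$ ($q{\left(o \right)} = 1 \left(-2\right) = -2$)
$c{\left(A,g \right)} = 8 - 4 A - 4 g$ ($c{\left(A,g \right)} = - 4 \left(\left(A + g\right) - 2\right) = - 4 \left(-2 + A + g\right) = 8 - 4 A - 4 g$)
$\frac{\left(c{\left(-5,-1 \right)} + t\right)^{2}}{V{\left(4 \right)}} = \frac{\left(\left(8 - -20 - -4\right) - 6\right)^{2}}{4} = \left(\left(8 + 20 + 4\right) - 6\right)^{2} \cdot \frac{1}{4} = \left(32 - 6\right)^{2} \cdot \frac{1}{4} = 26^{2} \cdot \frac{1}{4} = 676 \cdot \frac{1}{4} = 169$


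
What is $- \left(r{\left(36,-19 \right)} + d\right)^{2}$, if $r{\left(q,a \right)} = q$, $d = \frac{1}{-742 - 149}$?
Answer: $- \frac{1028805625}{793881} \approx -1295.9$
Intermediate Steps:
$d = - \frac{1}{891}$ ($d = \frac{1}{-891} = - \frac{1}{891} \approx -0.0011223$)
$- \left(r{\left(36,-19 \right)} + d\right)^{2} = - \left(36 - \frac{1}{891}\right)^{2} = - \left(\frac{32075}{891}\right)^{2} = \left(-1\right) \frac{1028805625}{793881} = - \frac{1028805625}{793881}$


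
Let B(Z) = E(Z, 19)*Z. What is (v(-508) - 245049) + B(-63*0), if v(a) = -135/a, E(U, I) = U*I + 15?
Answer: -124484757/508 ≈ -2.4505e+5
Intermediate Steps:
E(U, I) = 15 + I*U (E(U, I) = I*U + 15 = 15 + I*U)
B(Z) = Z*(15 + 19*Z) (B(Z) = (15 + 19*Z)*Z = Z*(15 + 19*Z))
(v(-508) - 245049) + B(-63*0) = (-135/(-508) - 245049) + (-63*0)*(15 + 19*(-63*0)) = (-135*(-1/508) - 245049) + 0*(15 + 19*0) = (135/508 - 245049) + 0*(15 + 0) = -124484757/508 + 0*15 = -124484757/508 + 0 = -124484757/508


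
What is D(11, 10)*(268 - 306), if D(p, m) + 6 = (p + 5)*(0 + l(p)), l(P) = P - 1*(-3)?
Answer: -8284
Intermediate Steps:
l(P) = 3 + P (l(P) = P + 3 = 3 + P)
D(p, m) = -6 + (3 + p)*(5 + p) (D(p, m) = -6 + (p + 5)*(0 + (3 + p)) = -6 + (5 + p)*(3 + p) = -6 + (3 + p)*(5 + p))
D(11, 10)*(268 - 306) = (9 + 11**2 + 8*11)*(268 - 306) = (9 + 121 + 88)*(-38) = 218*(-38) = -8284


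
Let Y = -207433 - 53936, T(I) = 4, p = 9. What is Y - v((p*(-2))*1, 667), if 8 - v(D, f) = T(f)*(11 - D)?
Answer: -261261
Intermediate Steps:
v(D, f) = -36 + 4*D (v(D, f) = 8 - 4*(11 - D) = 8 - (44 - 4*D) = 8 + (-44 + 4*D) = -36 + 4*D)
Y = -261369
Y - v((p*(-2))*1, 667) = -261369 - (-36 + 4*((9*(-2))*1)) = -261369 - (-36 + 4*(-18*1)) = -261369 - (-36 + 4*(-18)) = -261369 - (-36 - 72) = -261369 - 1*(-108) = -261369 + 108 = -261261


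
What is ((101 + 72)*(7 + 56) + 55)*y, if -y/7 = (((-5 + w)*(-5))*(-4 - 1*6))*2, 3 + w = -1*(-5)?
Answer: 23003400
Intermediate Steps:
w = 2 (w = -3 - 1*(-5) = -3 + 5 = 2)
y = 2100 (y = -7*((-5 + 2)*(-5))*(-4 - 1*6)*2 = -7*(-3*(-5))*(-4 - 6)*2 = -7*15*(-10)*2 = -(-1050)*2 = -7*(-300) = 2100)
((101 + 72)*(7 + 56) + 55)*y = ((101 + 72)*(7 + 56) + 55)*2100 = (173*63 + 55)*2100 = (10899 + 55)*2100 = 10954*2100 = 23003400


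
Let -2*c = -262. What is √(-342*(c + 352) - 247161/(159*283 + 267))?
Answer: I*√2350341455965/3772 ≈ 406.44*I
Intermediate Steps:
c = 131 (c = -½*(-262) = 131)
√(-342*(c + 352) - 247161/(159*283 + 267)) = √(-342*(131 + 352) - 247161/(159*283 + 267)) = √(-342*483 - 247161/(44997 + 267)) = √(-165186 - 247161/45264) = √(-165186 - 247161*1/45264) = √(-165186 - 82387/15088) = √(-2492408755/15088) = I*√2350341455965/3772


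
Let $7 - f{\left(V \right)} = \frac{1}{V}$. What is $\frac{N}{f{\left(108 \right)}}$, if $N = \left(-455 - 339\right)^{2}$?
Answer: $\frac{68087088}{755} \approx 90182.0$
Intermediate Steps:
$f{\left(V \right)} = 7 - \frac{1}{V}$
$N = 630436$ ($N = \left(-794\right)^{2} = 630436$)
$\frac{N}{f{\left(108 \right)}} = \frac{630436}{7 - \frac{1}{108}} = \frac{630436}{\frac{755}{108}} = 630436 \cdot \frac{108}{755} = \frac{68087088}{755}$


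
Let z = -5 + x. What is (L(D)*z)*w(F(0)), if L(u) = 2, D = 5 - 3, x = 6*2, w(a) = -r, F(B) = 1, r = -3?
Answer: 42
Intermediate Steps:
w(a) = 3 (w(a) = -1*(-3) = 3)
x = 12
D = 2
z = 7 (z = -5 + 12 = 7)
(L(D)*z)*w(F(0)) = (2*7)*3 = 14*3 = 42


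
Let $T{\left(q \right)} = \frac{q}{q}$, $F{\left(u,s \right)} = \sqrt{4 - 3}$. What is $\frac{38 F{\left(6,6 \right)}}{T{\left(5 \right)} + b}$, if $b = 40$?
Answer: $\frac{38}{41} \approx 0.92683$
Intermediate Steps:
$F{\left(u,s \right)} = 1$ ($F{\left(u,s \right)} = \sqrt{1} = 1$)
$T{\left(q \right)} = 1$
$\frac{38 F{\left(6,6 \right)}}{T{\left(5 \right)} + b} = \frac{38 \cdot 1}{1 + 40} = \frac{38}{41}$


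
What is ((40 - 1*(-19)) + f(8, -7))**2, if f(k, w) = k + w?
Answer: 3600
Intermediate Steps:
((40 - 1*(-19)) + f(8, -7))**2 = ((40 - 1*(-19)) + (8 - 7))**2 = ((40 + 19) + 1)**2 = (59 + 1)**2 = 60**2 = 3600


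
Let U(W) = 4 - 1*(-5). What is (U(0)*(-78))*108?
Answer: -75816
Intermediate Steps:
U(W) = 9 (U(W) = 4 + 5 = 9)
(U(0)*(-78))*108 = (9*(-78))*108 = -702*108 = -75816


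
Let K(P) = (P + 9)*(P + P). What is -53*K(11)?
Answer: -23320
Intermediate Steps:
K(P) = 2*P*(9 + P) (K(P) = (9 + P)*(2*P) = 2*P*(9 + P))
-53*K(11) = -106*11*(9 + 11) = -106*11*20 = -53*440 = -23320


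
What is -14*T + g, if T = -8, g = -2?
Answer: 110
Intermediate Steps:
-14*T + g = -14*(-8) - 2 = 112 - 2 = 110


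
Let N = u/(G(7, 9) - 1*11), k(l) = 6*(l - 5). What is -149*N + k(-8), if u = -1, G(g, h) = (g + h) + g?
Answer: -787/12 ≈ -65.583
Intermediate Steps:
G(g, h) = h + 2*g
k(l) = -30 + 6*l (k(l) = 6*(-5 + l) = -30 + 6*l)
N = -1/12 (N = -1/((9 + 2*7) - 1*11) = -1/((9 + 14) - 11) = -1/(23 - 11) = -1/12 ≈ -0.083333)
-149*N + k(-8) = -149*(-1/12) + (-30 + 6*(-8)) = 149/12 + (-30 - 48) = 149/12 - 78 = -787/12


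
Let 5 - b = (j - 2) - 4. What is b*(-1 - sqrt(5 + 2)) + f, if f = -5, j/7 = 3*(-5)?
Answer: -121 - 116*sqrt(7) ≈ -427.91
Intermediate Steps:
j = -105 (j = 7*(3*(-5)) = 7*(-15) = -105)
b = 116 (b = 5 - ((-105 - 2) - 4) = 5 - (-107 - 4) = 5 - 1*(-111) = 5 + 111 = 116)
b*(-1 - sqrt(5 + 2)) + f = 116*(-1 - sqrt(5 + 2)) - 5 = 116*(-1 - sqrt(7)) - 5 = (-116 - 116*sqrt(7)) - 5 = -121 - 116*sqrt(7)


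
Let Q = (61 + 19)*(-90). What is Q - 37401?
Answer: -44601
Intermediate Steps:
Q = -7200 (Q = 80*(-90) = -7200)
Q - 37401 = -7200 - 37401 = -44601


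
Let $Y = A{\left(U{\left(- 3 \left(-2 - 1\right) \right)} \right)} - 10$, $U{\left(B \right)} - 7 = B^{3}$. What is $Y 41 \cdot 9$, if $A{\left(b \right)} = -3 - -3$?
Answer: $-3690$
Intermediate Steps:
$U{\left(B \right)} = 7 + B^{3}$
$A{\left(b \right)} = 0$ ($A{\left(b \right)} = -3 + 3 = 0$)
$Y = -10$ ($Y = 0 - 10 = -10$)
$Y 41 \cdot 9 = \left(-10\right) 41 \cdot 9 = \left(-410\right) 9 = -3690$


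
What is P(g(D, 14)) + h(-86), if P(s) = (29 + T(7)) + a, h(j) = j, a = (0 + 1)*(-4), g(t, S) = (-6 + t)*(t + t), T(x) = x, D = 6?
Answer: -54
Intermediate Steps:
g(t, S) = 2*t*(-6 + t) (g(t, S) = (-6 + t)*(2*t) = 2*t*(-6 + t))
a = -4 (a = 1*(-4) = -4)
P(s) = 32 (P(s) = (29 + 7) - 4 = 36 - 4 = 32)
P(g(D, 14)) + h(-86) = 32 - 86 = -54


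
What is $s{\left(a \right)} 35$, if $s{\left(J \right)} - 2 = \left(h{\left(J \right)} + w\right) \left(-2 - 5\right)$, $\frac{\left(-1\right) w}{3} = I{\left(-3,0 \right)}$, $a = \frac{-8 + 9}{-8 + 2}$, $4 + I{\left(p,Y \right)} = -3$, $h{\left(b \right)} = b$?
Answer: $- \frac{30205}{6} \approx -5034.2$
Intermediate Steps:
$I{\left(p,Y \right)} = -7$ ($I{\left(p,Y \right)} = -4 - 3 = -7$)
$a = - \frac{1}{6}$ ($a = 1 \frac{1}{-6} = 1 \left(- \frac{1}{6}\right) = - \frac{1}{6} \approx -0.16667$)
$w = 21$ ($w = \left(-3\right) \left(-7\right) = 21$)
$s{\left(J \right)} = -145 - 7 J$ ($s{\left(J \right)} = 2 + \left(J + 21\right) \left(-2 - 5\right) = 2 + \left(21 + J\right) \left(-2 - 5\right) = 2 + \left(21 + J\right) \left(-7\right) = 2 - \left(147 + 7 J\right) = -145 - 7 J$)
$s{\left(a \right)} 35 = \left(-145 - - \frac{7}{6}\right) 35 = \left(-145 + \frac{7}{6}\right) 35 = \left(- \frac{863}{6}\right) 35 = - \frac{30205}{6}$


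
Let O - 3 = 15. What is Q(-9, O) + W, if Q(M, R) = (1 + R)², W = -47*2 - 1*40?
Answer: 227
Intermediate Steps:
O = 18 (O = 3 + 15 = 18)
W = -134 (W = -94 - 40 = -134)
Q(-9, O) + W = (1 + 18)² - 134 = 19² - 134 = 361 - 134 = 227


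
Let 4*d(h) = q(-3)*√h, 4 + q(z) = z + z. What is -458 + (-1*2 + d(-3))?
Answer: -460 - 5*I*√3/2 ≈ -460.0 - 4.3301*I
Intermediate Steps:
q(z) = -4 + 2*z (q(z) = -4 + (z + z) = -4 + 2*z)
d(h) = -5*√h/2 (d(h) = ((-4 + 2*(-3))*√h)/4 = ((-4 - 6)*√h)/4 = (-10*√h)/4 = -5*√h/2)
-458 + (-1*2 + d(-3)) = -458 + (-1*2 - 5*I*√3/2) = -458 + (-2 - 5*I*√3/2) = -460 - 5*I*√3/2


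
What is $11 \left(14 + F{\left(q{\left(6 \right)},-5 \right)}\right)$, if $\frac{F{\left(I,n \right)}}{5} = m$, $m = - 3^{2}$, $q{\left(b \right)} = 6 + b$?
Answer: $-341$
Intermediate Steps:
$m = -9$ ($m = \left(-1\right) 9 = -9$)
$F{\left(I,n \right)} = -45$ ($F{\left(I,n \right)} = 5 \left(-9\right) = -45$)
$11 \left(14 + F{\left(q{\left(6 \right)},-5 \right)}\right) = 11 \left(14 - 45\right) = 11 \left(-31\right) = -341$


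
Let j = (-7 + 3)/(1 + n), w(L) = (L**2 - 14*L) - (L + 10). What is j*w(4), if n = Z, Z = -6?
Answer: -216/5 ≈ -43.200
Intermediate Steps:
n = -6
w(L) = -10 + L**2 - 15*L (w(L) = (L**2 - 14*L) - (10 + L) = (L**2 - 14*L) + (-10 - L) = -10 + L**2 - 15*L)
j = 4/5 (j = (-7 + 3)/(1 - 6) = -4/(-5) = -4*(-1/5) = 4/5 ≈ 0.80000)
j*w(4) = 4*(-10 + 4**2 - 15*4)/5 = 4*(-10 + 16 - 60)/5 = (4/5)*(-54) = -216/5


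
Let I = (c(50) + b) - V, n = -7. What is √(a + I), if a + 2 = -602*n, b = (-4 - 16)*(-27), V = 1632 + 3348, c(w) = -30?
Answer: I*√258 ≈ 16.062*I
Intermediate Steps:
V = 4980
b = 540 (b = -20*(-27) = 540)
a = 4212 (a = -2 - 602*(-7) = -2 + 4214 = 4212)
I = -4470 (I = (-30 + 540) - 1*4980 = 510 - 4980 = -4470)
√(a + I) = √(4212 - 4470) = √(-258) = I*√258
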